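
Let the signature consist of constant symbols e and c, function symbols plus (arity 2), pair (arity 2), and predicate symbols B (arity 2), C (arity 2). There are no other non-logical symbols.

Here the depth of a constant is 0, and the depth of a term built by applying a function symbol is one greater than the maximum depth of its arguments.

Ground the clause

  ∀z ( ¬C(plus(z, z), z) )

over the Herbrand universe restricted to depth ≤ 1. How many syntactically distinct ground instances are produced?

10

Ground terms of depth ≤ 1:
  Let N_k = |{terms of depth ≤ k}|. Then N_0 = 2 and N_k = 2 + N_{k-1}^2 + N_{k-1}^2 for k ≥ 1 (one summand per function symbol, arity giving the exponent).
  N_0 = 2
  N_1 = 2 + 2^2 + 2^2 = 10
  Explicitly: e, c, plus(e, e), plus(e, c), plus(c, e), plus(c, c), pair(e, e), pair(e, c), pair(c, e), pair(c, c).
So there are 10 ground terms available for substitution.
The clause has 1 distinct variable (z), which appears in the body. In the free term algebra distinct substitutions yield syntactically distinct ground instances.
Number of ground instances = 10.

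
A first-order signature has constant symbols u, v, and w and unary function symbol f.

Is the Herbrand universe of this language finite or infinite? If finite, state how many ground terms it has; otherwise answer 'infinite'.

The signature has at least one function symbol (f, arity 1) and at least one constant (u).
Iterating f gives infinitely many distinct ground terms: u, f(u), f(f(u)), ...
So the Herbrand universe is infinite.

infinite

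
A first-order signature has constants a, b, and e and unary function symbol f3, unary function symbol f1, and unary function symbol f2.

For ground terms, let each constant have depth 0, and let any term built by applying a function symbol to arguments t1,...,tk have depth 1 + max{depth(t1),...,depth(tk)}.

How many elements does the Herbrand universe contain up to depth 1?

12

Count level by level. With function symbols f3/1, f1/1, f2/1, the terms of depth ≤ k are the 3 constants together with each function applied to depth-≤(k−1) tuples, so N_k = 3 + N_{k-1} + N_{k-1} + N_{k-1}.
N_0 = 3
N_1 = 3 + 3 + 3 + 3 = 12
Explicitly: a, b, e, f3(a), f3(b), f3(e), f1(a), f1(b), f1(e), f2(a), f2(b), f2(e).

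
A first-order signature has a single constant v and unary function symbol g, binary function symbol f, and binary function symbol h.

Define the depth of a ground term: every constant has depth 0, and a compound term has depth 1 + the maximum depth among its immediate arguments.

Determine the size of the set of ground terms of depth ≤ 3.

2776

Write N_k for the number of ground terms of depth ≤ k. A term of depth ≤ k is either a constant or a function symbol applied to arguments of depth ≤ k−1, so N_k = 1 + N_{k-1} + N_{k-1}^2 + N_{k-1}^2.
N_0 = 1
N_1 = 1 + 1 + 1^2 + 1^2 = 4
N_2 = 1 + 4 + 4^2 + 4^2 = 37
N_3 = 1 + 37 + 37^2 + 37^2 = 2776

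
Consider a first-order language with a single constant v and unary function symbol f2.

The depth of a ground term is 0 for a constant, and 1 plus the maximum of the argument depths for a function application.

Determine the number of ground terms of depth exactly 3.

1

Count level by level. With function symbols f2/1, the terms of depth ≤ k are the 1 constant together with each function applied to depth-≤(k−1) tuples, so N_k = 1 + N_{k-1}.
N_0 = 1
N_1 = 1 + 1 = 2
N_2 = 1 + 2 = 3
N_3 = 1 + 3 = 4
Terms of depth exactly 3: N_3 − N_2 = 4 − 3 = 1.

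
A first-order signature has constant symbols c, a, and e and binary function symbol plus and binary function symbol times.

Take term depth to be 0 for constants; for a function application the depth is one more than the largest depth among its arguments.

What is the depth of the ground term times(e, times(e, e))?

depth(times(e, e)) = 1 + max(0, 0) = 1
depth(times(e, times(e, e))) = 1 + max(0, 1) = 2

2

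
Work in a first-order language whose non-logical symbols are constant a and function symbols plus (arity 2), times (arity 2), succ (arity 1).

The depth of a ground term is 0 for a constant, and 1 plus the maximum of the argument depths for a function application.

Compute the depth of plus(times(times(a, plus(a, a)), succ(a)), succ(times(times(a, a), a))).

depth(plus(a, a)) = 1 + max(0, 0) = 1
depth(times(a, plus(a, a))) = 1 + max(0, 1) = 2
depth(succ(a)) = 1 + depth(a) = 1 + 0 = 1
depth(times(times(a, plus(a, a)), succ(a))) = 1 + max(2, 1) = 3
depth(times(a, a)) = 1 + max(0, 0) = 1
depth(times(times(a, a), a)) = 1 + max(1, 0) = 2
depth(succ(times(times(a, a), a))) = 1 + depth(times(times(a, a), a)) = 1 + 2 = 3
depth(plus(times(times(a, plus(a, a)), succ(a)), succ(times(times(a, a), a)))) = 1 + max(3, 3) = 4

4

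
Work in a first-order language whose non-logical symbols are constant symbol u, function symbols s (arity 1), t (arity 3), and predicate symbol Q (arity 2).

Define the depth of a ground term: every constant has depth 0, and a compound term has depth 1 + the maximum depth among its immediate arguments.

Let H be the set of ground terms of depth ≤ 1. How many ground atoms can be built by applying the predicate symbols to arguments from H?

9

First count ground terms of depth ≤ 1.
Write N_k for the number of ground terms of depth ≤ k. A term of depth ≤ k is either a constant or a function symbol applied to arguments of depth ≤ k−1, so N_k = 1 + N_{k-1} + N_{k-1}^3.
N_0 = 1
N_1 = 1 + 1 + 1^3 = 3
So |H| = 3.
A ground atom is a predicate applied to a tuple of terms from H, so the count is the sum over predicates of |H|^arity:
  Q: 3^2 = 9
Total ground atoms: 9.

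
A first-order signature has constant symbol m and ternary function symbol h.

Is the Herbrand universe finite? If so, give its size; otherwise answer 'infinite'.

infinite

The signature has at least one function symbol (h, arity 3) and at least one constant (m).
Iterating h gives infinitely many distinct ground terms: m, h(m, m, m), h(h(m, m, m), h(m, m, m), h(m, m, m)), ...
So the Herbrand universe is infinite.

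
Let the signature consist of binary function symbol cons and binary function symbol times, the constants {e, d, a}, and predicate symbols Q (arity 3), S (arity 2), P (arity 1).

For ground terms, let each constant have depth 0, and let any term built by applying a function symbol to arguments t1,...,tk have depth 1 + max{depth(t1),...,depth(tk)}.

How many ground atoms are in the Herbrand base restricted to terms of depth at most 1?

9723

First count ground terms of depth ≤ 1.
If N_k denotes the number of depth-≤k ground terms, the 3 constants give N_0 = 3, and each function symbol of arity r contributes N_{k-1}^r new terms at level k: N_k = 3 + N_{k-1}^2 + N_{k-1}^2.
N_0 = 3
N_1 = 3 + 3^2 + 3^2 = 21
So |H| = 21.
A ground atom is a predicate applied to a tuple of terms from H, so the count is the sum over predicates of |H|^arity:
  Q: 21^3 = 9261;  S: 21^2 = 441;  P: 21
Total ground atoms: 9261 + 441 + 21 = 9723.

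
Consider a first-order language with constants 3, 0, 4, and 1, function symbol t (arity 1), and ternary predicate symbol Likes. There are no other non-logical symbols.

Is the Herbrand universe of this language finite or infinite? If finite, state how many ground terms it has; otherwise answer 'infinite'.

infinite

The signature has at least one function symbol (t, arity 1) and at least one constant (3).
Iterating t gives infinitely many distinct ground terms: 3, t(3), t(t(3)), ...
So the Herbrand universe is infinite.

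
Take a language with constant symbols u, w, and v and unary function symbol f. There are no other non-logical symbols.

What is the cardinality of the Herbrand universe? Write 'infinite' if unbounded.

The signature has at least one function symbol (f, arity 1) and at least one constant (u).
Iterating f gives infinitely many distinct ground terms: u, f(u), f(f(u)), ...
So the Herbrand universe is infinite.

infinite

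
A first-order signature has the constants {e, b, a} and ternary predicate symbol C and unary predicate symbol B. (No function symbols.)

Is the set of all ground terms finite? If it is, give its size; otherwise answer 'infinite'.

There are no function symbols, so every ground term is one of the 3 constants.
The Herbrand universe is {e, b, a}, which is finite with 3 elements.

3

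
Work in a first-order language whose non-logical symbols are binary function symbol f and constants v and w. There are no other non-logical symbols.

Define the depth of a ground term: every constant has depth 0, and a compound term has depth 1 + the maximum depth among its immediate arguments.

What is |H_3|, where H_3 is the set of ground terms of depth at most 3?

Let N_k count ground terms of depth at most k. Each non-constant term of depth ≤ k is some function symbol applied to depth-≤(k−1) arguments, giving N_k = 2 + N_{k-1}^2.
N_0 = 2
N_1 = 2 + 2^2 = 6
N_2 = 2 + 6^2 = 38
N_3 = 2 + 38^2 = 1446

1446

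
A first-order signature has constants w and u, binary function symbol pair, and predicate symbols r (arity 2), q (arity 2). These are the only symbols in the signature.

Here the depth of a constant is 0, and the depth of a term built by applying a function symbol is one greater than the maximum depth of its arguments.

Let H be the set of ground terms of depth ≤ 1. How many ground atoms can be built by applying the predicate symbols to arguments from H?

72

First count ground terms of depth ≤ 1.
If N_k denotes the number of depth-≤k ground terms, the 2 constants give N_0 = 2, and each function symbol of arity r contributes N_{k-1}^r new terms at level k: N_k = 2 + N_{k-1}^2.
N_0 = 2
N_1 = 2 + 2^2 = 6
So |H| = 6.
For each predicate symbol, the number of ground atoms is |H| raised to its arity; summing:
  r: 6^2 = 36;  q: 6^2 = 36
Total ground atoms: 36 + 36 = 72.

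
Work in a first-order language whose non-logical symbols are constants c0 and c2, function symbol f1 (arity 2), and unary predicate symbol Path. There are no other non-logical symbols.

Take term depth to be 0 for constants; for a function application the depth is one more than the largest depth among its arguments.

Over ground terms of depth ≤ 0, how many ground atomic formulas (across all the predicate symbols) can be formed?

2

First count ground terms of depth ≤ 0.
If N_k denotes the number of depth-≤k ground terms, the 2 constants give N_0 = 2, and each function symbol of arity r contributes N_{k-1}^r new terms at level k: N_k = 2 + N_{k-1}^2.
N_0 = 2
Explicitly: c0, c2.
So |H| = 2.
For each predicate symbol, the number of ground atoms is |H| raised to its arity; summing:
  Path: 2
Total ground atoms: 2.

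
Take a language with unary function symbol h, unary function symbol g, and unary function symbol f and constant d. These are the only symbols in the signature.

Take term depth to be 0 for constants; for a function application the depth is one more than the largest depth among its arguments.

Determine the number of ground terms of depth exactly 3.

Let N_k = |{terms of depth ≤ k}|. Then N_0 = 1 and N_k = 1 + N_{k-1} + N_{k-1} + N_{k-1} for k ≥ 1 (one summand per function symbol, arity giving the exponent).
N_0 = 1
N_1 = 1 + 1 + 1 + 1 = 4
N_2 = 1 + 4 + 4 + 4 = 13
N_3 = 1 + 13 + 13 + 13 = 40
Terms of depth exactly 3: N_3 − N_2 = 40 − 13 = 27.

27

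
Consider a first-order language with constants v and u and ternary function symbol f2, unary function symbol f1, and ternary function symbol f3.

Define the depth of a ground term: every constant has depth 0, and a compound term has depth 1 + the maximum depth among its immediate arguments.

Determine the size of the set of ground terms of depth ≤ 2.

Write N_k for the number of ground terms of depth ≤ k. A term of depth ≤ k is either a constant or a function symbol applied to arguments of depth ≤ k−1, so N_k = 2 + N_{k-1}^3 + N_{k-1} + N_{k-1}^3.
N_0 = 2
N_1 = 2 + 2^3 + 2 + 2^3 = 20
N_2 = 2 + 20^3 + 20 + 20^3 = 16022

16022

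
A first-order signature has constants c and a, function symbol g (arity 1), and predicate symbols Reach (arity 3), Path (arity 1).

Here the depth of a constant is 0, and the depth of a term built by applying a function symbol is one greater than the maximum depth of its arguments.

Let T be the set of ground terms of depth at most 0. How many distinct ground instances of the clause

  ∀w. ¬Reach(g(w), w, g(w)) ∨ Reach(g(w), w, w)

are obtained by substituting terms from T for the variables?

Ground terms of depth ≤ 0:
  Let N_k count ground terms of depth at most k. Each non-constant term of depth ≤ k is some function symbol applied to depth-≤(k−1) arguments, giving N_k = 2 + N_{k-1}.
  N_0 = 2
  Explicitly: c, a.
So there are 2 ground terms available for substitution.
There is 1 variable to instantiate (w),  occurring in at least one literal, so different choices give different ground instances.
Number of ground instances = 2.

2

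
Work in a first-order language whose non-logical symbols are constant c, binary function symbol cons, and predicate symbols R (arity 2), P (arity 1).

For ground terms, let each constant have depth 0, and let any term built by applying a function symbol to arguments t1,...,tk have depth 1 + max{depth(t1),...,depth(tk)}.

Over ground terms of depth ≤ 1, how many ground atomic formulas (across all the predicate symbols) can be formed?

6

First count ground terms of depth ≤ 1.
Let N_k = |{terms of depth ≤ k}|. Then N_0 = 1 and N_k = 1 + N_{k-1}^2 for k ≥ 1 (one summand per function symbol, arity giving the exponent).
N_0 = 1
N_1 = 1 + 1^2 = 2
Explicitly: c, cons(c, c).
So |H| = 2.
A ground atom is a predicate applied to a tuple of terms from H, so the count is the sum over predicates of |H|^arity:
  R: 2^2 = 4;  P: 2
Total ground atoms: 4 + 2 = 6.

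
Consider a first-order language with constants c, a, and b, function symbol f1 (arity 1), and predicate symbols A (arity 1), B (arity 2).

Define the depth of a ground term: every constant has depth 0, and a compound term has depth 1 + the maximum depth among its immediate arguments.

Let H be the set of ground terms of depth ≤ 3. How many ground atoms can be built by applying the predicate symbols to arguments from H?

156

First count ground terms of depth ≤ 3.
Count level by level. With function symbols f1/1, the terms of depth ≤ k are the 3 constants together with each function applied to depth-≤(k−1) tuples, so N_k = 3 + N_{k-1}.
N_0 = 3
N_1 = 3 + 3 = 6
N_2 = 3 + 6 = 9
N_3 = 3 + 9 = 12
So |H| = 12.
A ground atom is a predicate applied to a tuple of terms from H, so the count is the sum over predicates of |H|^arity:
  A: 12;  B: 12^2 = 144
Total ground atoms: 12 + 144 = 156.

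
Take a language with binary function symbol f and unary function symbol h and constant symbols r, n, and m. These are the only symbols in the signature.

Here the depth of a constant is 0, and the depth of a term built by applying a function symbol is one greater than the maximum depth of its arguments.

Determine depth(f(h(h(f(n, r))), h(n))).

depth(f(n, r)) = 1 + max(0, 0) = 1
depth(h(f(n, r))) = 1 + depth(f(n, r)) = 1 + 1 = 2
depth(h(h(f(n, r)))) = 1 + depth(h(f(n, r))) = 1 + 2 = 3
depth(h(n)) = 1 + depth(n) = 1 + 0 = 1
depth(f(h(h(f(n, r))), h(n))) = 1 + max(3, 1) = 4

4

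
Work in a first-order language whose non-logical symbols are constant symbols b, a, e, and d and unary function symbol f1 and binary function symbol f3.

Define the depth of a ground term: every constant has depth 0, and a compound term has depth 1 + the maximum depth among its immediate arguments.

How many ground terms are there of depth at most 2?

604

Count level by level. With function symbols f1/1, f3/2, the terms of depth ≤ k are the 4 constants together with each function applied to depth-≤(k−1) tuples, so N_k = 4 + N_{k-1} + N_{k-1}^2.
N_0 = 4
N_1 = 4 + 4 + 4^2 = 24
N_2 = 4 + 24 + 24^2 = 604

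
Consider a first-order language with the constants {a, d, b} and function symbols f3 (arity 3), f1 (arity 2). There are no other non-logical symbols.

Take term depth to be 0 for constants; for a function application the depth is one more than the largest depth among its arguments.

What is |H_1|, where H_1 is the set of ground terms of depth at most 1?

If N_k denotes the number of depth-≤k ground terms, the 3 constants give N_0 = 3, and each function symbol of arity r contributes N_{k-1}^r new terms at level k: N_k = 3 + N_{k-1}^3 + N_{k-1}^2.
N_0 = 3
N_1 = 3 + 3^3 + 3^2 = 39

39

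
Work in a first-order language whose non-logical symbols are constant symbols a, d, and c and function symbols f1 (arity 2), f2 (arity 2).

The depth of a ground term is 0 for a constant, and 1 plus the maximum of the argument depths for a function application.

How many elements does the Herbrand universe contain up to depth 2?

885

Let N_k count ground terms of depth at most k. Each non-constant term of depth ≤ k is some function symbol applied to depth-≤(k−1) arguments, giving N_k = 3 + N_{k-1}^2 + N_{k-1}^2.
N_0 = 3
N_1 = 3 + 3^2 + 3^2 = 21
N_2 = 3 + 21^2 + 21^2 = 885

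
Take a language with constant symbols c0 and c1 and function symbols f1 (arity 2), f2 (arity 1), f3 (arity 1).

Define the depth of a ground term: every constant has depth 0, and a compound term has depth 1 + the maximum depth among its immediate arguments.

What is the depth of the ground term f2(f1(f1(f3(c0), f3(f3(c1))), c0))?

5

depth(f3(c0)) = 1 + depth(c0) = 1 + 0 = 1
depth(f3(c1)) = 1 + depth(c1) = 1 + 0 = 1
depth(f3(f3(c1))) = 1 + depth(f3(c1)) = 1 + 1 = 2
depth(f1(f3(c0), f3(f3(c1)))) = 1 + max(1, 2) = 3
depth(f1(f1(f3(c0), f3(f3(c1))), c0)) = 1 + max(3, 0) = 4
depth(f2(f1(f1(f3(c0), f3(f3(c1))), c0))) = 1 + depth(f1(f1(f3(c0), f3(f3(c1))), c0)) = 1 + 4 = 5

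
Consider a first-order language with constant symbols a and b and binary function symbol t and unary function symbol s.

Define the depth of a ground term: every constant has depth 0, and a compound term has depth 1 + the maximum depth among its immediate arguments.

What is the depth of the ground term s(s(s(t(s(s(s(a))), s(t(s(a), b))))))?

7

depth(s(a)) = 1 + depth(a) = 1 + 0 = 1
depth(s(s(a))) = 1 + depth(s(a)) = 1 + 1 = 2
depth(s(s(s(a)))) = 1 + depth(s(s(a))) = 1 + 2 = 3
depth(t(s(a), b)) = 1 + max(1, 0) = 2
depth(s(t(s(a), b))) = 1 + depth(t(s(a), b)) = 1 + 2 = 3
depth(t(s(s(s(a))), s(t(s(a), b)))) = 1 + max(3, 3) = 4
depth(s(t(s(s(s(a))), s(t(s(a), b))))) = 1 + depth(t(s(s(s(a))), s(t(s(a), b)))) = 1 + 4 = 5
depth(s(s(t(s(s(s(a))), s(t(s(a), b)))))) = 1 + depth(s(t(s(s(s(a))), s(t(s(a), b))))) = 1 + 5 = 6
depth(s(s(s(t(s(s(s(a))), s(t(s(a), b))))))) = 1 + depth(s(s(t(s(s(s(a))), s(t(s(a), b)))))) = 1 + 6 = 7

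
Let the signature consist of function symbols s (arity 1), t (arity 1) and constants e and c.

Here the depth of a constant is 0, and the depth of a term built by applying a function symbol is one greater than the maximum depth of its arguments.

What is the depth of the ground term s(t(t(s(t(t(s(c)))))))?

depth(s(c)) = 1 + depth(c) = 1 + 0 = 1
depth(t(s(c))) = 1 + depth(s(c)) = 1 + 1 = 2
depth(t(t(s(c)))) = 1 + depth(t(s(c))) = 1 + 2 = 3
depth(s(t(t(s(c))))) = 1 + depth(t(t(s(c)))) = 1 + 3 = 4
depth(t(s(t(t(s(c)))))) = 1 + depth(s(t(t(s(c))))) = 1 + 4 = 5
depth(t(t(s(t(t(s(c))))))) = 1 + depth(t(s(t(t(s(c)))))) = 1 + 5 = 6
depth(s(t(t(s(t(t(s(c)))))))) = 1 + depth(t(t(s(t(t(s(c))))))) = 1 + 6 = 7

7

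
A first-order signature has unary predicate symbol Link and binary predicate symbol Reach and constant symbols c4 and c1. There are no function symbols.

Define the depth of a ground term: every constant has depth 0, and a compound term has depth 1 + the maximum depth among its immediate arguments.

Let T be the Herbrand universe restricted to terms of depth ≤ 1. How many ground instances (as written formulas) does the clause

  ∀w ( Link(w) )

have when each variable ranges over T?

2

Ground terms of depth ≤ 1:
  With no function symbols every ground term is a constant, so there are exactly 2 ground terms at every depth bound.
  N_0 = 2
  N_1 = 2
  Explicitly: c4, c1.
So there are 2 ground terms available for substitution.
There is 1 variable to instantiate (w),  occurring in at least one literal, so different choices give different ground instances.
Number of ground instances = 2.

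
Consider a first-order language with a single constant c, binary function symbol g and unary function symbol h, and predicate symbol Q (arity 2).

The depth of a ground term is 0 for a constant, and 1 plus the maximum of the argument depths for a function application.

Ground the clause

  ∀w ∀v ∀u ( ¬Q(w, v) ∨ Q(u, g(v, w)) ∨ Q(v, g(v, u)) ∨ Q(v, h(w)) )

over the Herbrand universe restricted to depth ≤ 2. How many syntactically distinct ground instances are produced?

2197

Ground terms of depth ≤ 2:
  Write N_k for the number of ground terms of depth ≤ k. A term of depth ≤ k is either a constant or a function symbol applied to arguments of depth ≤ k−1, so N_k = 1 + N_{k-1}^2 + N_{k-1}.
  N_0 = 1
  N_1 = 1 + 1^2 + 1 = 3
  N_2 = 1 + 3^2 + 3 = 13
So there are 13 ground terms available for substitution.
The body mentions every one of the 3 quantified variables; since ground terms form a free algebra, no two substitutions collapse to the same formula.
Number of ground instances = 13^3 = 2197.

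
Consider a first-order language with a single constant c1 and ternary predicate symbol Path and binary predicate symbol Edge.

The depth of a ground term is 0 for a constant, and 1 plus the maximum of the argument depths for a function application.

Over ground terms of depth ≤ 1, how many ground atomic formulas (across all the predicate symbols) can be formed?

First count ground terms of depth ≤ 1.
With no function symbols every ground term is a constant, so there is exactly 1 ground term at every depth bound.
N_0 = 1
N_1 = 1
Explicitly: c1.
So |H| = 1.
A ground atom is a predicate applied to a tuple of terms from H, so the count is the sum over predicates of |H|^arity:
  Path: 1^3 = 1;  Edge: 1^2 = 1
Total ground atoms: 1 + 1 = 2.

2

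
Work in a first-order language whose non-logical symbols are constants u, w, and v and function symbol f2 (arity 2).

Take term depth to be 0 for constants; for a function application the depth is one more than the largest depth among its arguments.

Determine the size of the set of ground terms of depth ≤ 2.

147

If N_k denotes the number of depth-≤k ground terms, the 3 constants give N_0 = 3, and each function symbol of arity r contributes N_{k-1}^r new terms at level k: N_k = 3 + N_{k-1}^2.
N_0 = 3
N_1 = 3 + 3^2 = 12
N_2 = 3 + 12^2 = 147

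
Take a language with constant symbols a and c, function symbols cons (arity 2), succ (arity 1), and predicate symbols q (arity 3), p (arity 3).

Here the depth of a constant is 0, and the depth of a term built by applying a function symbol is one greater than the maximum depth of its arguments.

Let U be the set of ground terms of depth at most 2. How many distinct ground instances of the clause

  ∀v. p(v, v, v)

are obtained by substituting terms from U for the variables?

74

Ground terms of depth ≤ 2:
  Write N_k for the number of ground terms of depth ≤ k. A term of depth ≤ k is either a constant or a function symbol applied to arguments of depth ≤ k−1, so N_k = 2 + N_{k-1}^2 + N_{k-1}.
  N_0 = 2
  N_1 = 2 + 2^2 + 2 = 8
  N_2 = 2 + 8^2 + 8 = 74
So there are 74 ground terms available for substitution.
The clause has 1 distinct variable (v), which appears in the body. In the free term algebra distinct substitutions yield syntactically distinct ground instances.
Number of ground instances = 74.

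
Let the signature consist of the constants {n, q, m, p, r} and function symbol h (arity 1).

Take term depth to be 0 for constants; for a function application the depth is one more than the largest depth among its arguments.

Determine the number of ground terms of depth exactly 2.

5

If N_k denotes the number of depth-≤k ground terms, the 5 constants give N_0 = 5, and each function symbol of arity r contributes N_{k-1}^r new terms at level k: N_k = 5 + N_{k-1}.
N_0 = 5
N_1 = 5 + 5 = 10
N_2 = 5 + 10 = 15
Terms of depth exactly 2: N_2 − N_1 = 15 − 10 = 5.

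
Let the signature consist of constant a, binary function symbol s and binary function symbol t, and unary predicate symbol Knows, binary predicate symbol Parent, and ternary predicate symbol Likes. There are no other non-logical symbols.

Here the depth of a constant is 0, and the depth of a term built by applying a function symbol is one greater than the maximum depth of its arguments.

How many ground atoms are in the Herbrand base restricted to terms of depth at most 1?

First count ground terms of depth ≤ 1.
Let N_k count ground terms of depth at most k. Each non-constant term of depth ≤ k is some function symbol applied to depth-≤(k−1) arguments, giving N_k = 1 + N_{k-1}^2 + N_{k-1}^2.
N_0 = 1
N_1 = 1 + 1^2 + 1^2 = 3
So |H| = 3.
Each predicate of arity r yields |H|^r ground atoms (one per choice of an r-tuple from H):
  Knows: 3;  Parent: 3^2 = 9;  Likes: 3^3 = 27
Total ground atoms: 3 + 9 + 27 = 39.

39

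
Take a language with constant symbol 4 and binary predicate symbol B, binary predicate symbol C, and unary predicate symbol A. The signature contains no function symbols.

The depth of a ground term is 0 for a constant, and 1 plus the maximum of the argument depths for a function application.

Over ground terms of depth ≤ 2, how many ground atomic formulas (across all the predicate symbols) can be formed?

First count ground terms of depth ≤ 2.
With no function symbols every ground term is a constant, so there is exactly 1 ground term at every depth bound.
N_0 = 1
N_1 = 1
N_2 = 1
Explicitly: 4.
So |H| = 1.
For each predicate symbol, the number of ground atoms is |H| raised to its arity; summing:
  B: 1^2 = 1;  C: 1^2 = 1;  A: 1
Total ground atoms: 1 + 1 + 1 = 3.

3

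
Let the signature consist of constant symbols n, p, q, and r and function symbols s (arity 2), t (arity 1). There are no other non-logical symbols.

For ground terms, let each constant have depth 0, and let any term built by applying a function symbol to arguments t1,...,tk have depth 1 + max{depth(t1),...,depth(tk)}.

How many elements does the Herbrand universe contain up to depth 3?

If N_k denotes the number of depth-≤k ground terms, the 4 constants give N_0 = 4, and each function symbol of arity r contributes N_{k-1}^r new terms at level k: N_k = 4 + N_{k-1}^2 + N_{k-1}.
N_0 = 4
N_1 = 4 + 4^2 + 4 = 24
N_2 = 4 + 24^2 + 24 = 604
N_3 = 4 + 604^2 + 604 = 365424

365424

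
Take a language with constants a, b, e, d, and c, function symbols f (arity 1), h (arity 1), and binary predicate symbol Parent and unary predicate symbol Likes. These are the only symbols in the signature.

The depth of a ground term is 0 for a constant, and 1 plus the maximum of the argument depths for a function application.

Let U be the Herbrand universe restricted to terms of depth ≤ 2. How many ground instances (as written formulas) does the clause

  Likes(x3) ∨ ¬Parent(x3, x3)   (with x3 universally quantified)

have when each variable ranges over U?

35

Ground terms of depth ≤ 2:
  Count level by level. With function symbols f/1, h/1, the terms of depth ≤ k are the 5 constants together with each function applied to depth-≤(k−1) tuples, so N_k = 5 + N_{k-1} + N_{k-1}.
  N_0 = 5
  N_1 = 5 + 5 + 5 = 15
  N_2 = 5 + 15 + 15 = 35
So there are 35 ground terms available for substitution.
The variable x3 ranges independently over the available ground terms, and distinct assignments produce distinct instances.
Number of ground instances = 35.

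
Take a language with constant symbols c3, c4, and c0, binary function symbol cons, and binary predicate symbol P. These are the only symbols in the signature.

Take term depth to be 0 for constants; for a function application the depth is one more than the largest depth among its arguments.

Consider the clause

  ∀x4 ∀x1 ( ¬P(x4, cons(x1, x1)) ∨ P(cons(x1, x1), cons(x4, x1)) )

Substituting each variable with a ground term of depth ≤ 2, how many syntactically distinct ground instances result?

21609

Ground terms of depth ≤ 2:
  Write N_k for the number of ground terms of depth ≤ k. A term of depth ≤ k is either a constant or a function symbol applied to arguments of depth ≤ k−1, so N_k = 3 + N_{k-1}^2.
  N_0 = 3
  N_1 = 3 + 3^2 = 12
  N_2 = 3 + 12^2 = 147
So there are 147 ground terms available for substitution.
The clause has 2 distinct variables (x4, x1), each appearing in the body. In the free term algebra distinct substitutions yield syntactically distinct ground instances.
Number of ground instances = 147^2 = 21609.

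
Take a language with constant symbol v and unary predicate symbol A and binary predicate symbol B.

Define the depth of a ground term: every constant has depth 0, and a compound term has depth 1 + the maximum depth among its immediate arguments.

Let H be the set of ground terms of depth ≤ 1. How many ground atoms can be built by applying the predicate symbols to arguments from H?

2

First count ground terms of depth ≤ 1.
With no function symbols every ground term is a constant, so there is exactly 1 ground term at every depth bound.
N_0 = 1
N_1 = 1
So |H| = 1.
Each predicate of arity r yields |H|^r ground atoms (one per choice of an r-tuple from H):
  A: 1;  B: 1^2 = 1
Total ground atoms: 1 + 1 = 2.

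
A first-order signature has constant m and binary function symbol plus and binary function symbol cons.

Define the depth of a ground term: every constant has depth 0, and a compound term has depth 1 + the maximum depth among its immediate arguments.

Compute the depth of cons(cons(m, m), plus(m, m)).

2

depth(cons(m, m)) = 1 + max(0, 0) = 1
depth(plus(m, m)) = 1 + max(0, 0) = 1
depth(cons(cons(m, m), plus(m, m))) = 1 + max(1, 1) = 2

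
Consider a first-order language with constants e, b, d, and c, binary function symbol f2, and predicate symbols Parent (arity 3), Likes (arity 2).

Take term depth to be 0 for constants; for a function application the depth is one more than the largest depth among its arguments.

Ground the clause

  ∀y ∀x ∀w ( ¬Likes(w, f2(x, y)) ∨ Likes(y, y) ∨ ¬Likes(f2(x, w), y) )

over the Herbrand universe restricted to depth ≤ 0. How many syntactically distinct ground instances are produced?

Ground terms of depth ≤ 0:
  Let N_k count ground terms of depth at most k. Each non-constant term of depth ≤ k is some function symbol applied to depth-≤(k−1) arguments, giving N_k = 4 + N_{k-1}^2.
  N_0 = 4
So there are 4 ground terms available for substitution.
Each of y, x, w ranges independently over the available ground terms, and distinct assignments produce distinct instances.
Number of ground instances = 4^3 = 64.

64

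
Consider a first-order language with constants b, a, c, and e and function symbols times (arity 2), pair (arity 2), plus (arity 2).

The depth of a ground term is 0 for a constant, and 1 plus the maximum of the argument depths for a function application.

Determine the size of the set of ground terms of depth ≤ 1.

Write N_k for the number of ground terms of depth ≤ k. A term of depth ≤ k is either a constant or a function symbol applied to arguments of depth ≤ k−1, so N_k = 4 + N_{k-1}^2 + N_{k-1}^2 + N_{k-1}^2.
N_0 = 4
N_1 = 4 + 4^2 + 4^2 + 4^2 = 52

52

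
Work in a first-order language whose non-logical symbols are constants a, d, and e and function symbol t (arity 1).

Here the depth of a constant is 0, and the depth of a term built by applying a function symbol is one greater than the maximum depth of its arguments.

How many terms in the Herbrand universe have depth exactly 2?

If N_k denotes the number of depth-≤k ground terms, the 3 constants give N_0 = 3, and each function symbol of arity r contributes N_{k-1}^r new terms at level k: N_k = 3 + N_{k-1}.
N_0 = 3
N_1 = 3 + 3 = 6
N_2 = 3 + 6 = 9
Terms of depth exactly 2: N_2 − N_1 = 9 − 6 = 3.

3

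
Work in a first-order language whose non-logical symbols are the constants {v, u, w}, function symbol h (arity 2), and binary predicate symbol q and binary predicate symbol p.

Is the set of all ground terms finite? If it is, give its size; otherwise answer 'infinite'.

The signature has at least one function symbol (h, arity 2) and at least one constant (v).
Iterating h gives infinitely many distinct ground terms: v, h(v, v), h(h(v, v), h(v, v)), ...
So the Herbrand universe is infinite.

infinite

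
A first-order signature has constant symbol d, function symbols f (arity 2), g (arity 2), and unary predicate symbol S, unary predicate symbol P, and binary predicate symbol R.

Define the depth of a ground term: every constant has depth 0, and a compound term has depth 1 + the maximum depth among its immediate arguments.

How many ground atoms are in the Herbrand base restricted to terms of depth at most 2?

399

First count ground terms of depth ≤ 2.
Write N_k for the number of ground terms of depth ≤ k. A term of depth ≤ k is either a constant or a function symbol applied to arguments of depth ≤ k−1, so N_k = 1 + N_{k-1}^2 + N_{k-1}^2.
N_0 = 1
N_1 = 1 + 1^2 + 1^2 = 3
N_2 = 1 + 3^2 + 3^2 = 19
So |H| = 19.
Ground atoms are formed by filling each argument slot of a predicate with a term from H, so an r-ary predicate gives |H|^r atoms:
  S: 19;  P: 19;  R: 19^2 = 361
Total ground atoms: 19 + 19 + 361 = 399.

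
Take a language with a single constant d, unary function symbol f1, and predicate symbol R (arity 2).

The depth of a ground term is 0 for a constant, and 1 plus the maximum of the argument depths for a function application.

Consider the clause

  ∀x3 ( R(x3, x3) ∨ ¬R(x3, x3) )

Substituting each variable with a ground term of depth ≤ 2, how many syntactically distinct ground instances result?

Ground terms of depth ≤ 2:
  If N_k denotes the number of depth-≤k ground terms, the 1 constant gives N_0 = 1, and each function symbol of arity r contributes N_{k-1}^r new terms at level k: N_k = 1 + N_{k-1}.
  N_0 = 1
  N_1 = 1 + 1 = 2
  N_2 = 1 + 2 = 3
  Explicitly: d, f1(d), f1(f1(d)).
So there are 3 ground terms available for substitution.
There is 1 variable to instantiate (x3),  occurring in at least one literal, so different choices give different ground instances.
Number of ground instances = 3.

3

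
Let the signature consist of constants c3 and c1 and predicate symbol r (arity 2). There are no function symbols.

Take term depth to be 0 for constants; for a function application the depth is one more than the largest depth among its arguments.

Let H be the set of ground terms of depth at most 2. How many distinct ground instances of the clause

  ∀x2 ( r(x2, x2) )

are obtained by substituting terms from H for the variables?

Ground terms of depth ≤ 2:
  With no function symbols every ground term is a constant, so there are exactly 2 ground terms at every depth bound.
  N_0 = 2
  N_1 = 2
  N_2 = 2
So there are 2 ground terms available for substitution.
The body mentions the single quantified variable x2; since ground terms form a free algebra, no two substitutions collapse to the same formula.
Number of ground instances = 2.

2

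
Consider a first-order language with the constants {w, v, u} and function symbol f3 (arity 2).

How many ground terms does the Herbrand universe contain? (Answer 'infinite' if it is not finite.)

infinite

The signature has at least one function symbol (f3, arity 2) and at least one constant (w).
Iterating f3 gives infinitely many distinct ground terms: w, f3(w, w), f3(f3(w, w), f3(w, w)), ...
So the Herbrand universe is infinite.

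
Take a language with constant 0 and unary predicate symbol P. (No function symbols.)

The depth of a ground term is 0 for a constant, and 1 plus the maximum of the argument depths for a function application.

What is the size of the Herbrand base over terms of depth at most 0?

1

First count ground terms of depth ≤ 0.
With no function symbols every ground term is a constant, so there is exactly 1 ground term at every depth bound.
N_0 = 1
So |H| = 1.
A ground atom is a predicate applied to a tuple of terms from H, so the count is the sum over predicates of |H|^arity:
  P: 1
Total ground atoms: 1.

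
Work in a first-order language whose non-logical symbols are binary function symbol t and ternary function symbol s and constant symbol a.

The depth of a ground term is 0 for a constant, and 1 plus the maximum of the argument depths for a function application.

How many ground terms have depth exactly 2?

Count level by level. With function symbols t/2, s/3, the terms of depth ≤ k are the 1 constant together with each function applied to depth-≤(k−1) tuples, so N_k = 1 + N_{k-1}^2 + N_{k-1}^3.
N_0 = 1
N_1 = 1 + 1^2 + 1^3 = 3
N_2 = 1 + 3^2 + 3^3 = 37
Terms of depth exactly 2: N_2 − N_1 = 37 − 3 = 34.

34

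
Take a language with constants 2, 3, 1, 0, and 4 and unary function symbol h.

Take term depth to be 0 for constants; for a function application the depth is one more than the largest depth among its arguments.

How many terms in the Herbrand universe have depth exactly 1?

Write N_k for the number of ground terms of depth ≤ k. A term of depth ≤ k is either a constant or a function symbol applied to arguments of depth ≤ k−1, so N_k = 5 + N_{k-1}.
N_0 = 5
N_1 = 5 + 5 = 10
Terms of depth exactly 1: N_1 − N_0 = 10 − 5 = 5.

5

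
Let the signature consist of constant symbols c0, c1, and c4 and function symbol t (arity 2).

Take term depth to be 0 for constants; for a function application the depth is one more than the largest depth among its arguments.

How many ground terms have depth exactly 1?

9

Count level by level. With function symbols t/2, the terms of depth ≤ k are the 3 constants together with each function applied to depth-≤(k−1) tuples, so N_k = 3 + N_{k-1}^2.
N_0 = 3
N_1 = 3 + 3^2 = 12
Terms of depth exactly 1: N_1 − N_0 = 12 − 3 = 9.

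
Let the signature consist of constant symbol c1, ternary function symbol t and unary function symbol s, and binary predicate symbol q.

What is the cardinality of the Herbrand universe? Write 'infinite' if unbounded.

infinite

The signature has at least one function symbol (t, arity 3) and at least one constant (c1).
Iterating t gives infinitely many distinct ground terms: c1, t(c1, c1, c1), t(t(c1, c1, c1), t(c1, c1, c1), t(c1, c1, c1)), ...
So the Herbrand universe is infinite.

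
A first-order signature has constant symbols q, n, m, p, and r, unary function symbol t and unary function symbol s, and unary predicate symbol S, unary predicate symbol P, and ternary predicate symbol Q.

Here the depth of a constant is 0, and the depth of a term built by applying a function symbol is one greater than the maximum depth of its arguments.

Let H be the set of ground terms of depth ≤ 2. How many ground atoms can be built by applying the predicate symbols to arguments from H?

First count ground terms of depth ≤ 2.
Count level by level. With function symbols t/1, s/1, the terms of depth ≤ k are the 5 constants together with each function applied to depth-≤(k−1) tuples, so N_k = 5 + N_{k-1} + N_{k-1}.
N_0 = 5
N_1 = 5 + 5 + 5 = 15
N_2 = 5 + 15 + 15 = 35
So |H| = 35.
A ground atom is a predicate applied to a tuple of terms from H, so the count is the sum over predicates of |H|^arity:
  S: 35;  P: 35;  Q: 35^3 = 42875
Total ground atoms: 35 + 35 + 42875 = 42945.

42945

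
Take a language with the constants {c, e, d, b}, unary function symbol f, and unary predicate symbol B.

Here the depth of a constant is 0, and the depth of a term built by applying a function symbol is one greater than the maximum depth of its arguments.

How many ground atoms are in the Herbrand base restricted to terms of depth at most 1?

First count ground terms of depth ≤ 1.
Count level by level. With function symbols f/1, the terms of depth ≤ k are the 4 constants together with each function applied to depth-≤(k−1) tuples, so N_k = 4 + N_{k-1}.
N_0 = 4
N_1 = 4 + 4 = 8
Explicitly: c, e, d, b, f(c), f(e), f(d), f(b).
So |H| = 8.
For each predicate symbol, the number of ground atoms is |H| raised to its arity; summing:
  B: 8
Total ground atoms: 8.

8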